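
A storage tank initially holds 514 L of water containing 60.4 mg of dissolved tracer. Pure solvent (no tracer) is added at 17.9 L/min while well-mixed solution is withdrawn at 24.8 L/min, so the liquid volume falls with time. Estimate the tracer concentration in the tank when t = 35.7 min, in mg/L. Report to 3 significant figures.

Let m(t) be the amount of tracer. Volume: V(t) = V₀ + (Q_in − Q_out) t = 514 − 6.9000 t; V(35.7) = 267.67 L.
Solute balance: dm/dt = 0 − Q_out C = −Q_out m/V(t).
dm/m = −Q_out dt/(V₀ − 6.9000 t); integrating gives ln(m/m₀) = −(Q_out/(Q_in−Q_out)) ln(V/V₀).
m = m₀ (V₀/V)^(Q_out/(Q_in−Q_out)) = 60.4 × (514/267.67)^(-3.5942) = 5.7886 mg.
C = m/V = 5.7886/267.67 = 0.021626 mg/L.

0.0216 mg/L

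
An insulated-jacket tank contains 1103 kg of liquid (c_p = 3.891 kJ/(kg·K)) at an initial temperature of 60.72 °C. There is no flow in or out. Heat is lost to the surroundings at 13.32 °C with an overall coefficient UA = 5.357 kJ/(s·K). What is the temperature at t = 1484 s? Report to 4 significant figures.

Lumped-capacitance energy balance: M c_p dT/dt = UA(T_amb − T).
dT/dt = (T_ss − T)/τ with T_ss = T_amb = 13.3200 °C, τ = M c_p/UA = 1103·3.891/5.357 = 801.152 s.
T approaches T_ss exponentially: T(t) = T_ss + (T₀ − T_ss) e^(−t/τ).
T(1484) = 13.3200 + (47.4000)·0.156871 = 20.7557 °C.

20.76 °C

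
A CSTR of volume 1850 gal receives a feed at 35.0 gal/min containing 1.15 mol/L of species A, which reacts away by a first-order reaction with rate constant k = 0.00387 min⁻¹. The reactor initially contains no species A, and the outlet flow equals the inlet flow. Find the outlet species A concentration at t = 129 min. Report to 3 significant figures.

V dC/dt = Q(C_in − C) − k V C.
This is linear with rate a = Q/V + k = 0.022789 min⁻¹.
C_ss = Q C_in/(Q + kV) = 0.95471 mol/L; C(t) = C_ss + (C₀ − C_ss) e^(−a t).
C(129) = 0.95471 + (-0.95471)·e^(−0.022789·129) = 0.95471 + (-0.95471)·0.052878 = 0.90422 mol/L.

0.904 mol/L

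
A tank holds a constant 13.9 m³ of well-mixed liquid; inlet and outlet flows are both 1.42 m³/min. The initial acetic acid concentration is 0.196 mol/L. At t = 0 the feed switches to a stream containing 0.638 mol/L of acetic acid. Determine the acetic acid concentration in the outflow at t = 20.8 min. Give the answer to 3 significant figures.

Mass balance on the solute (V constant): V dC/dt = Q(C_in − C).
So dC/dt = (C_in − C)/τ with τ = V/Q = 13.9/1.42 = 9.7887 min.
Solution: C(t) = C_in + (C₀ − C_in) e^(−t/τ).
C(20.8) = 0.638 + (0.196 − 0.638)·e^(−20.8/9.7887) = 0.638 + (-0.44200)·0.11945 = 0.58520 mol/L.

0.585 mol/L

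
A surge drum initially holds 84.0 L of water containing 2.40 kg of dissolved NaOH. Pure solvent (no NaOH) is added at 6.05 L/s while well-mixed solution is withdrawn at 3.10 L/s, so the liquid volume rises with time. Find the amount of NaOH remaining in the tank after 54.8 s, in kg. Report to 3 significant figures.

0.777 kg

Let m(t) be the amount of NaOH. Volume: V(t) = V₀ + (Q_in − Q_out) t = 84.0 + 2.9500 t; V(54.8) = 245.66 L.
Species balance (pure solvent in): dm/dt = −Q_out · m/V(t).
Separate: dm/m = −Q_out dt/V(t) ⇒ ln(m/m₀) = −(Q_out/(Q_in−Q_out)) ln(V/V₀).
m = m₀ (V₀/V)^(Q_out/(Q_in−Q_out)) = 2.40 × (84.0/245.66)^(1.0508) = 0.77707 kg.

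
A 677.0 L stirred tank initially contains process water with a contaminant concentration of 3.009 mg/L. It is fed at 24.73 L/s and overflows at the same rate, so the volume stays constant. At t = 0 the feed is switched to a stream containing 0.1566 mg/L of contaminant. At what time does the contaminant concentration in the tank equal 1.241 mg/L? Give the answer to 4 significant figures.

26.48 s

Species balance: V dC/dt = Q(C_in − C) ⇒ τ = V/Q = 27.3757 s.
C(t) = C_in + (C₀ − C_in) e^(−t/τ). Set C = 1.241 and solve for t:
e^(−t/τ) = (C − C_in)/(C₀ − C_in) = (1.241 − 0.1566)/(3.009 − 0.1566) = 0.380171
t = −τ ln(…) = 27.3757 × 0.967134 = 26.4759 s.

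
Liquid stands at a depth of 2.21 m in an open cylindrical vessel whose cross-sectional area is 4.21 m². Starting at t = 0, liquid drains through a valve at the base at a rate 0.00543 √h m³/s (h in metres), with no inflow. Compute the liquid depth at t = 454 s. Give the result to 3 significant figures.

1.43 m

A dh/dt = −Q_out = −0.00543 √h.
This is separable: 2 d(√h)/dt = −0.00543/A, so √h = √h₀ − (0.00543/(2A)) t.
√h = √2.21 − 0.00543·454/(2·4.21) = 1.4866 − 0.29278 = 1.1938.
h = 1.1938² = 1.4252 m.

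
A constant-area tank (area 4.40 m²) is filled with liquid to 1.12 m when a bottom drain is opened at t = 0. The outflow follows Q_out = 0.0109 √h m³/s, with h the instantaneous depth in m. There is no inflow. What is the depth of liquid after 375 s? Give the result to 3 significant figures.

0.353 m

Accumulation of liquid (constant cross-section A): A dh/dt = −0.0109 √h.
∫ h^(−1/2) dh = −(0.0109/A) ∫ dt, giving 2√h = 2√h₀ − (0.0109/A) t.
√h = √1.12 − 0.0109·375/(2·4.40) = 1.0583 − 0.46449 = 0.59381.
h = 0.59381² = 0.35261 m.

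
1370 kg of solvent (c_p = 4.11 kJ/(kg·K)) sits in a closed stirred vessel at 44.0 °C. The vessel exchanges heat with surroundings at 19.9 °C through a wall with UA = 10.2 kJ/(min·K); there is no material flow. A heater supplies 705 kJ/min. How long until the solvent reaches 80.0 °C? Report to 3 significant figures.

888 min

Lumped-capacitance energy balance: M c_p dT/dt = UA(T_amb − T) + Q̇.
τ = M c_p/UA = 552.03 min; T_ss = T_amb + Q̇/UA = 19.9 + 705/10.2 = 89.018 °C.
T(t) = T_ss + (T₀ − T_ss)e^(−t/τ); set T = 80.0:
t = −τ ln[(T − T_ss)/(T₀ − T_ss)] = −552.03 · ln(0.20031) = 887.59 min.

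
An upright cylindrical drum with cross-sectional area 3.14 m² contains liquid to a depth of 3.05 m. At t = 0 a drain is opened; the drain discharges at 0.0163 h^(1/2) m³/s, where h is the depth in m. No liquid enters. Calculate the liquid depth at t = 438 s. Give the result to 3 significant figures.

0.372 m

A dh/dt = −Q_out = −0.0163 √h.
This is separable: 2 d(√h)/dt = −0.0163/A, so √h = √h₀ − (0.0163/(2A)) t.
√h = √3.05 − 0.0163·438/(2·3.14) = 1.7464 − 1.1368 = 0.60958.
h = 0.60958² = 0.37159 m.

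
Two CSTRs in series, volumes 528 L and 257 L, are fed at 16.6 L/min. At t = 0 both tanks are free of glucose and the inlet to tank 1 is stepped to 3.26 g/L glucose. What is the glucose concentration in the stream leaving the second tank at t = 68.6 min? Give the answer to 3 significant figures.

Each tank obeys Vᵢ dCᵢ/dt = Q(Cᵢ₋₁ − Cᵢ), so τᵢ = Vᵢ/Q.
τ₁ = 528/16.6 = 31.807 min; τ₂ = 257/16.6 = 15.482 min.
Solving the cascade with C₁(0)=C₂(0)=0 gives C₂(t) = C_in[1 − (τ₁ e^(−t/τ₁) − τ₂ e^(−t/τ₂))/(τ₁ − τ₂)].
At t = 68.6: e^(−t/τ₁) = 0.11570, e^(−t/τ₂) = 0.011903.
C₂ = 3.26·[1 − (31.807·0.11570 − 15.482·0.011903)/(16.325)] = 3.26·0.78586 = 2.5619 g/L.

2.56 g/L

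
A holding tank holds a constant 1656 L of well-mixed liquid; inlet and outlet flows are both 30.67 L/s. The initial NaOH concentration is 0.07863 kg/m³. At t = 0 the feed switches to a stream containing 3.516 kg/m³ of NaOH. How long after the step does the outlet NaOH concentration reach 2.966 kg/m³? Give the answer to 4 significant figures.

Unsteady species balance (constant V, well mixed): V dC/dt = Q(C_in − C), so τ = V/Q = 53.9941 s.
C(t) = C_in + (C₀ − C_in) e^(−t/τ). Set C = 2.966 and solve for t:
e^(−t/τ) = (C − C_in)/(C₀ − C_in) = (2.966 − 3.516)/(0.07863 − 3.516) = 0.160006
t = −τ ln(…) = 53.9941 × 1.83254 = 98.9466 s.

98.95 s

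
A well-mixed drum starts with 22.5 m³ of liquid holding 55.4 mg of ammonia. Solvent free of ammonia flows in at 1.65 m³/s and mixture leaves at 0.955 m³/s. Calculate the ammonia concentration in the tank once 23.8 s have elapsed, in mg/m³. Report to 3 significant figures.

0.665 mg/m³

Let m(t) be the amount of ammonia. Volume: V(t) = V₀ + (Q_in − Q_out) t = 22.5 + 0.69500 t; V(23.8) = 39.041 m³.
Solute balance: dm/dt = 0 − Q_out C = −Q_out m/V(t).
dm/m = −Q_out dt/(V₀ + 0.69500 t); integrating gives ln(m/m₀) = −(Q_out/(Q_in−Q_out)) ln(V/V₀).
m = m₀ (V₀/V)^(Q_out/(Q_in−Q_out)) = 55.4 × (22.5/39.041)^(1.3741) = 25.980 mg.
C = m/V = 25.980/39.041 = 0.66545 mg/m³.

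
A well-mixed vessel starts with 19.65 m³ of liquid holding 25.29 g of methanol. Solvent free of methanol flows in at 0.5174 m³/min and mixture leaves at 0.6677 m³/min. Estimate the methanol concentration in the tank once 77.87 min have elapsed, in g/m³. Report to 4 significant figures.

0.05702 g/m³

Let m(t) be the amount of methanol. Volume: V(t) = V₀ + (Q_in − Q_out) t = 19.65 − 0.150300 t; V(77.87) = 7.94614 m³.
Solute balance: dm/dt = 0 − Q_out C = −Q_out m/V(t).
dm/m = −Q_out dt/(V₀ − 0.150300 t); integrating gives ln(m/m₀) = −(Q_out/(Q_in−Q_out)) ln(V/V₀).
m = m₀ (V₀/V)^(Q_out/(Q_in−Q_out)) = 25.29 × (19.65/7.94614)^(-4.44245) = 0.453054 g.
C = m/V = 0.453054/7.94614 = 0.0570156 g/m³.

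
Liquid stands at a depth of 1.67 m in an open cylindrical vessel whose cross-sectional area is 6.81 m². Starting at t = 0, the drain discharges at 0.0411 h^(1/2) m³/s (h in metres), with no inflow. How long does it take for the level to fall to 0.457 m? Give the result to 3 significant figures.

204 s

With no inflow, A dh/dt = −0.0411 √h.
∫ h^(−1/2) dh = −(0.0411/A) ∫ dt, giving 2√h = 2√h₀ − (0.0411/A) t.
t = 2A(√h₀ − √h)/0.0411 = 2·6.81·(√1.67 − √0.457)/0.0411
  = 13.620 × (1.2923 − 0.67602) / 0.0411 = 204.22 s.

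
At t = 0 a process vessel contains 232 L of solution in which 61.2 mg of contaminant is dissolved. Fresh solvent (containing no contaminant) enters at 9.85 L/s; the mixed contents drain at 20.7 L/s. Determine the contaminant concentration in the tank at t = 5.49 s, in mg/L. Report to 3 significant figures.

0.201 mg/L

Total volume: dV/dt = Q_in − Q_out = -10.850 L/s, so V(t) = 232 − 10.850 t and V(5.49) = 172.43 L.
No contaminant enters, so dm/dt = −Q_out · (m/V).
Separate: dm/m = −Q_out dt/V(t) ⇒ ln(m/m₀) = −(Q_out/(Q_in−Q_out)) ln(V/V₀).
m = m₀ (V₀/V)^(Q_out/(Q_in−Q_out)) = 61.2 × (232/172.43)^(-1.9078) = 34.745 mg.
C = m/V = 34.745/172.43 = 0.20150 mg/L.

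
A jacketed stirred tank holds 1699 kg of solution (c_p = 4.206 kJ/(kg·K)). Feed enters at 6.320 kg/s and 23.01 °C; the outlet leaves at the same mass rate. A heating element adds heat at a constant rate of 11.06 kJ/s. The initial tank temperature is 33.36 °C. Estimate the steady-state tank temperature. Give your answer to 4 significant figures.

Heat balance on the well-mixed liquid: M c_p dT/dt = ṁ c_p (T_in − T) + 11.06.
At steady state dT/dt = 0 ⇒ T_ss = T_in + Q̇/(ṁ c_p) = 23.01 + 11.06/(6.320·4.206) = 23.4261 °C.

23.43 °C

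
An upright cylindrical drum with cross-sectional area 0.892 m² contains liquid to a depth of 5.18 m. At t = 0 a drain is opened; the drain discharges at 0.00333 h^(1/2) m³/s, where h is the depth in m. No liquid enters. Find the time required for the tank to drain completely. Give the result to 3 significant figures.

1220 s

Volume balance on the tank: A dh/dt = −0.00333 √h.
∫ h^(−1/2) dh = −(0.00333/A) ∫ dt, giving 2√h = 2√h₀ − (0.00333/A) t.
Set h = 0: 2√h₀ = (0.00333/A) t_empty ⇒ t_empty = 2A√h₀/0.00333.
t_empty = 2·0.892·√5.18/0.00333 = 1.7840·2.2760/0.00333 = 1219.3 s.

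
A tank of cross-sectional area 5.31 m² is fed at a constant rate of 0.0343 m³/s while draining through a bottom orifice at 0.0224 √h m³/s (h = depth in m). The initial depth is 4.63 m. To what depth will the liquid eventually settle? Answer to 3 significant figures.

Volume balance on the tank: A dh/dt = Q_in − 0.0224 √h. At steady state dh/dt = 0:
Q_in = 0.0224 √h_ss ⇒ √h_ss = 0.0343/0.0224 = 1.5312.
h_ss = 1.5312² = 2.3447 m. (Since h₀ = 4.63 m > h_ss, the level will fall toward this value.)

2.34 m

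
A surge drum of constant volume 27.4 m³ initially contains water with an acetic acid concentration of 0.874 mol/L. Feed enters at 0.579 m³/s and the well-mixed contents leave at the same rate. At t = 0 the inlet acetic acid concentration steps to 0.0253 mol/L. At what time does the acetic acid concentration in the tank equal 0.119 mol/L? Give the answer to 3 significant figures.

104 s

Unsteady species balance (constant V, well mixed): V dC/dt = Q(C_in − C), so τ = V/Q = 47.323 s.
C(t) = C_in + (C₀ − C_in) e^(−t/τ). Set C = 0.119 and solve for t:
e^(−t/τ) = (C − C_in)/(C₀ − C_in) = (0.119 − 0.0253)/(0.874 − 0.0253) = 0.11040
t = −τ ln(…) = 47.323 × 2.2036 = 104.28 s.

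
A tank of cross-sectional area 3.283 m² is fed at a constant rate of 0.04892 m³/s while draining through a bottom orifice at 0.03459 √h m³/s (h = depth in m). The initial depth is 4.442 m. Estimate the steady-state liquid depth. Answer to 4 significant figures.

A dh/dt = Q_in − 0.03459 √h. Steady state requires inflow = outflow:
Q_in = 0.03459 √h_ss ⇒ √h_ss = 0.04892/0.03459 = 1.41428.
h_ss = 1.41428² = 2.00019 m. (Since h₀ = 4.442 m > h_ss, the level will fall toward this value.)

2.000 m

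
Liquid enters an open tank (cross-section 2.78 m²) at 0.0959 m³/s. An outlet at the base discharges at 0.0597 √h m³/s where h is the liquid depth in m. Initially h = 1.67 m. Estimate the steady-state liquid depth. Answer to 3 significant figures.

2.58 m

Level balance: A dh/dt = 0.0959 − 0.0597 √h. Setting dh/dt = 0:
Q_in = 0.0597 √h_ss ⇒ √h_ss = 0.0959/0.0597 = 1.6064.
h_ss = 1.6064² = 2.5804 m. (Since h₀ = 1.67 m < h_ss, the level will rise toward this value.)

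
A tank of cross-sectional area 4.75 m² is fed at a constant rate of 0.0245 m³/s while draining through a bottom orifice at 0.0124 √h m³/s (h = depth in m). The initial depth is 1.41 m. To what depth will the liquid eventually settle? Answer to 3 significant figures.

3.90 m

A dh/dt = Q_in − 0.0124 √h. Steady state requires inflow = outflow:
Q_in = 0.0124 √h_ss ⇒ √h_ss = 0.0245/0.0124 = 1.9758.
h_ss = 1.9758² = 3.9038 m. (Since h₀ = 1.41 m < h_ss, the level will rise toward this value.)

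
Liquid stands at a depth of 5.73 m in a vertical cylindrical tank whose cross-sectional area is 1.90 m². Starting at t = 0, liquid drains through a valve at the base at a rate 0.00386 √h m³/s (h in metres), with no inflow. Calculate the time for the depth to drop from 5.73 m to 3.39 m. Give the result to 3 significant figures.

544 s

With no inflow, A dh/dt = −0.00386 √h.
Separate and integrate: 2(√h − √h₀) = −(0.00386/A) t.
t = 2A(√h₀ − √h)/0.00386 = 2·1.90·(√5.73 − √3.39)/0.00386
  = 3.8000 × (2.3937 − 1.8412) / 0.00386 = 543.96 s.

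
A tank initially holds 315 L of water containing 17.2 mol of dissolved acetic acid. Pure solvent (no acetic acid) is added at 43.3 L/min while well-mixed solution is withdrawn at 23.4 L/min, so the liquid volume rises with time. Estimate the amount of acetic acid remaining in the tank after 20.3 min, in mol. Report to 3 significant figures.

Let m(t) be the amount of acetic acid. Volume: V(t) = V₀ + (Q_in − Q_out) t = 315 + 19.900 t; V(20.3) = 718.97 L.
Solute balance: dm/dt = 0 − Q_out C = −Q_out m/V(t).
Separate: dm/m = −Q_out dt/V(t) ⇒ ln(m/m₀) = −(Q_out/(Q_in−Q_out)) ln(V/V₀).
m = m₀ (V₀/V)^(Q_out/(Q_in−Q_out)) = 17.2 × (315/718.97)^(1.1759) = 6.5177 mol.

6.52 mol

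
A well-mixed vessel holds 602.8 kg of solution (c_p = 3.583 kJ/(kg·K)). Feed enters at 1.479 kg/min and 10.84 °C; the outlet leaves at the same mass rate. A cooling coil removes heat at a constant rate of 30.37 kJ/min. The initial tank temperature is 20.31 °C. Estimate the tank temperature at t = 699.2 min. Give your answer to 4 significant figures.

M c_p dT/dt = ṁ c_p (T_in − T) − Q̇.
τ = M/ṁ = 407.573 min; T_ss = T_in − Q̇/(ṁ c_p) = 10.84 − 30.37/(1.479·3.583) = 5.10901 °C.
Solution: T(t) = T_ss + (T₀ − T_ss) e^(−t/τ).
T(699.2) = 5.10901 + (15.2010)·e^(−699.2/407.573) = 5.10901 + (15.2010)·0.179870 = 7.84321 °C.

7.843 °C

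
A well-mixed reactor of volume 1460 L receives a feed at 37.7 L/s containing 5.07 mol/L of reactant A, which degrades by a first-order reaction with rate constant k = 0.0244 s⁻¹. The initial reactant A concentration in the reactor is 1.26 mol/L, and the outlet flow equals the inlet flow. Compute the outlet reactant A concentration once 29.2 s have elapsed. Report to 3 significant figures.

2.30 mol/L

Accumulation = in − out − consumed: V dC/dt = Q C_in − Q C − k V C.
This is linear with rate a = Q/V + k = 0.050222 s⁻¹.
C_ss = Q C_in/(Q + kV) = 2.6068 mol/L; C(t) = C_ss + (C₀ − C_ss) e^(−a t).
C(29.2) = 2.6068 + (-1.3468)·e^(−0.050222·29.2) = 2.6068 + (-1.3468)·0.23074 = 2.2960 mol/L.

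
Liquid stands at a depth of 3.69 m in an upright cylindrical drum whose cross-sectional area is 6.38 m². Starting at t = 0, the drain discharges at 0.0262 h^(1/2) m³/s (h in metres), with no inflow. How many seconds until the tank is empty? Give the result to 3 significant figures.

Accumulation of liquid (constant cross-section A): A dh/dt = −0.0262 √h.
Separate and integrate: 2(√h − √h₀) = −(0.0262/A) t.
Tank is empty when √h = 0: t_empty = 2A√h₀/0.0262.
t_empty = 2·6.38·√3.69/0.0262 = 12.760·1.9209/0.0262 = 935.54 s.

936 s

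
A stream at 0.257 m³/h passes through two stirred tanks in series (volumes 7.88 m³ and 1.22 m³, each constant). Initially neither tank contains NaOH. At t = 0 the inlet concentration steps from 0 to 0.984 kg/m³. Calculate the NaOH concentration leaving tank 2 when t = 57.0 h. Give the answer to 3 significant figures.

0.803 kg/m³

Time constants: τᵢ = Vᵢ/Q for each well-mixed tank.
τ₁ = 7.88/0.257 = 30.661 h; τ₂ = 1.22/0.257 = 4.7471 h.
Solving the cascade with C₁(0)=C₂(0)=0 gives C₂(t) = C_in[1 − (τ₁ e^(−t/τ₁) − τ₂ e^(−t/τ₂))/(τ₁ − τ₂)].
At t = 57.0: e^(−t/τ₁) = 0.15583, e^(−t/τ₂) = 6.0991e-06.
C₂ = 0.984·[1 − (30.661·0.15583 − 4.7471·6.0991e-06)/(25.914)] = 0.984·0.81563 = 0.80258 kg/m³.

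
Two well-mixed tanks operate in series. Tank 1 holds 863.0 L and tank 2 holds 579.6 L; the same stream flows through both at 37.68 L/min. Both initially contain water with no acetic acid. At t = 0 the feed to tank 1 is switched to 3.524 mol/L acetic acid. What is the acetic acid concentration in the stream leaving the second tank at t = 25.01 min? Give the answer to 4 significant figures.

Species balance on tank i: dCᵢ/dt = (Cᵢ₋₁ − Cᵢ)/τᵢ with τᵢ = Vᵢ/Q.
τ₁ = 863.0/37.68 = 22.9034 min; τ₂ = 579.6/37.68 = 15.3822 min.
Tank 1: C₁ = C_in(1 − e^(−t/τ₁)). Tank 2 (τ₁ ≠ τ₂): C₂ = C_in[1 − (τ₁ e^(−t/τ₁) − τ₂ e^(−t/τ₂))/(τ₁ − τ₂)].
At t = 25.01: e^(−t/τ₁) = 0.335552, e^(−t/τ₂) = 0.196733.
C₂ = 3.524·[1 − (22.9034·0.335552 − 15.3822·0.196733)/(7.52123)] = 3.524·0.380539 = 1.34102 mol/L.

1.341 mol/L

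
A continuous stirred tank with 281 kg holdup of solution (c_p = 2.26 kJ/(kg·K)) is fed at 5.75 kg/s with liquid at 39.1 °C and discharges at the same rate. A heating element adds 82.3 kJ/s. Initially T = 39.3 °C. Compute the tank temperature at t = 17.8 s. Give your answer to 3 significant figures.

41.2 °C

Heat balance on the well-mixed liquid: M c_p dT/dt = ṁ c_p (T_in − T) + 82.3.
Rearrange: dT/dt = (T_ss − T)/τ with τ = M/ṁ = 48.870 s and T_ss = T_in + Q̇/(ṁ c_p) = 45.433 °C.
Integrating: T(t) = T_ss + (T₀ − T_ss) e^(−t/τ).
T(17.8) = 45.433 + (-6.1332)·e^(−17.8/48.870) = 45.433 + (-6.1332)·0.69473 = 41.172 °C.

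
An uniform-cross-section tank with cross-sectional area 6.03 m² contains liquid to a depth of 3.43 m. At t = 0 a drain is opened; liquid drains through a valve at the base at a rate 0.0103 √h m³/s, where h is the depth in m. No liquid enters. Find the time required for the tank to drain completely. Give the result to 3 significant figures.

With no inflow, A dh/dt = −0.0103 √h.
This is separable: 2 d(√h)/dt = −0.0103/A, so √h = √h₀ − (0.0103/(2A)) t.
Tank is empty when √h = 0: t_empty = 2A√h₀/0.0103.
t_empty = 2·6.03·√3.43/0.0103 = 12.060·1.8520/0.0103 = 2168.5 s.

2170 s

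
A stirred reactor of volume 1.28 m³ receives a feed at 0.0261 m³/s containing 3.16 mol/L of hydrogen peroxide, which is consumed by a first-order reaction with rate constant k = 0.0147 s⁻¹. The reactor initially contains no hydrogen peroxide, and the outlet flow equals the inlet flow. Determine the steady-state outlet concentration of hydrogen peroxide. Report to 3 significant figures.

1.84 mol/L

V dC/dt = Q(C_in − C) − k V C.
At steady state: 0 = Q C_in − (Q + kV) C_ss, so C_ss = Q C_in/(Q + kV).
C_ss = 0.0261·3.16/(0.0261 + 0.0147·1.28) = 0.082476/0.044916 = 1.8362 mol/L.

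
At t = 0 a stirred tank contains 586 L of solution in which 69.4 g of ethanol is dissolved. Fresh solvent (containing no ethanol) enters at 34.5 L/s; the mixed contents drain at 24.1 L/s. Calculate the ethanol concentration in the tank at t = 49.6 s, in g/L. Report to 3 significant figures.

Total volume: dV/dt = Q_in − Q_out = 10.400 L/s, so V(t) = 586 + 10.400 t and V(49.6) = 1101.8 L.
Solute balance: dm/dt = 0 − Q_out C = −Q_out m/V(t).
Separate: dm/m = −Q_out dt/V(t) ⇒ ln(m/m₀) = −(Q_out/(Q_in−Q_out)) ln(V/V₀).
m = m₀ (V₀/V)^(Q_out/(Q_in−Q_out)) = 69.4 × (586/1101.8)^(2.3173) = 16.066 g.
C = m/V = 16.066/1101.8 = 0.014581 g/L.

0.0146 g/L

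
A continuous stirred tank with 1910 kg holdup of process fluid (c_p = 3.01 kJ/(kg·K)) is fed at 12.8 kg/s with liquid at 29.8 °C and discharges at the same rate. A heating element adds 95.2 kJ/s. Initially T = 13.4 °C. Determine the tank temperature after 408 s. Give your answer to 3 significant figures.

M c_p dT/dt = ṁ c_p (T_in − T) + Q̇.
Rearrange: dT/dt = (T_ss − T)/τ with τ = M/ṁ = 149.22 s and T_ss = T_in + Q̇/(ṁ c_p) = 32.271 °C.
Integrating: T(t) = T_ss + (T₀ − T_ss) e^(−t/τ).
T(408) = 32.271 + (-18.871)·e^(−408/149.22) = 32.271 + (-18.871)·0.064943 = 31.045 °C.

31.0 °C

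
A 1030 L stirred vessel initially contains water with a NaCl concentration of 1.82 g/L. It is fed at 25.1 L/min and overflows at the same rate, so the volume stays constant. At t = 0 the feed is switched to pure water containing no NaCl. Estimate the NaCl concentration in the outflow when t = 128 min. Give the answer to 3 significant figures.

0.0804 g/L

Mass balance on the solute (V constant): V dC/dt = Q(C_in − C).
So dC/dt = (C_in − C)/τ with τ = V/Q = 1030/25.1 = 41.036 min.
This is linear first-order; C(t) = C_in + (C₀ − C_in) e^(−t/τ).
C(128) = 0 + (1.82 − 0)·e^(−128/41.036) = 0 + (1.8200)·0.044191 = 0.080428 g/L.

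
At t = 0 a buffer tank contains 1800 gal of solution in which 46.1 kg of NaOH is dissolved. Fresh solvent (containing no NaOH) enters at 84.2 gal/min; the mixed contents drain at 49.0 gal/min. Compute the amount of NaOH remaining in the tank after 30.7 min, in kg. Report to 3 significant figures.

24.0 kg

Total volume: dV/dt = Q_in − Q_out = 35.200 gal/min, so V(t) = 1800 + 35.200 t and V(30.7) = 2880.6 gal.
Species balance (pure solvent in): dm/dt = −Q_out · m/V(t).
Separate: dm/m = −Q_out dt/V(t) ⇒ ln(m/m₀) = −(Q_out/(Q_in−Q_out)) ln(V/V₀).
m = m₀ (V₀/V)^(Q_out/(Q_in−Q_out)) = 46.1 × (1800/2880.6)^(1.3920) = 23.956 kg.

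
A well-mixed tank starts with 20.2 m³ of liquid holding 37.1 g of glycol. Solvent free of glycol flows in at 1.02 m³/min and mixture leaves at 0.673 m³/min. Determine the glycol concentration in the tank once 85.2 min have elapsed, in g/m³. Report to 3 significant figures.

0.130 g/m³

Let m(t) be the amount of glycol. Volume: V(t) = V₀ + (Q_in − Q_out) t = 20.2 + 0.34700 t; V(85.2) = 49.764 m³.
Species balance (pure solvent in): dm/dt = −Q_out · m/V(t).
Separate: dm/m = −Q_out dt/V(t) ⇒ ln(m/m₀) = −(Q_out/(Q_in−Q_out)) ln(V/V₀).
m = m₀ (V₀/V)^(Q_out/(Q_in−Q_out)) = 37.1 × (20.2/49.764)^(1.9395) = 6.4556 g.
C = m/V = 6.4556/49.764 = 0.12972 g/m³.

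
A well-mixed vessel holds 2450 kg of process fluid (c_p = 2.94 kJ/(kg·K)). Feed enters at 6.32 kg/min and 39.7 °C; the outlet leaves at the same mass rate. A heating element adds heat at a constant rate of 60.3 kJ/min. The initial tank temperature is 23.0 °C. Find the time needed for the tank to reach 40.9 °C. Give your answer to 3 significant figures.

M c_p dT/dt = ṁ c_p (T_in − T) + Q̇.
τ = M/ṁ = 387.66 min; T_ss = T_in + Q̇/(ṁ c_p) = 42.945 °C.
T(t) = T_ss + (T₀ − T_ss) e^(−t/τ). Set T = 40.9:
e^(−t/τ) = (40.9 − 42.945)/(23.0 − 42.945) = 0.10254
t = −387.66 · ln(0.10254) = 882.87 min.

883 min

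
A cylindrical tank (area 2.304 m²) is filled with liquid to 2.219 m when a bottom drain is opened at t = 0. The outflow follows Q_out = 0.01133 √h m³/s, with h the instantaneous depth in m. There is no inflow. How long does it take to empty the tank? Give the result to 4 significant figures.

Accumulation of liquid (constant cross-section A): A dh/dt = −0.01133 √h.
Separate and integrate: 2(√h − √h₀) = −(0.01133/A) t.
Tank is empty when √h = 0: t_empty = 2A√h₀/0.01133.
t_empty = 2·2.304·√2.219/0.01133 = 4.60800·1.48963/0.01133 = 605.845 s.

605.8 s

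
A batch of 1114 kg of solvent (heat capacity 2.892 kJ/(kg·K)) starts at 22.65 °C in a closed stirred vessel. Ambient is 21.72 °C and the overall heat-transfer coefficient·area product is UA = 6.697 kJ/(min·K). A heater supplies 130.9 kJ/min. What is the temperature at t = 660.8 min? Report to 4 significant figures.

M c_p dT/dt = −UA(T − T_amb) + Q̇.
dT/dt = (T_ss − T)/τ with T_ss = T_amb + Q̇/UA = 21.72 + 130.9/6.697 = 41.2661 °C, τ = M c_p/UA = 1114·2.892/6.697 = 481.064 min.
T approaches T_ss exponentially: T(t) = T_ss + (T₀ − T_ss) e^(−t/τ).
T(660.8) = 41.2661 + (-18.6161)·0.253189 = 36.5527 °C.

36.55 °C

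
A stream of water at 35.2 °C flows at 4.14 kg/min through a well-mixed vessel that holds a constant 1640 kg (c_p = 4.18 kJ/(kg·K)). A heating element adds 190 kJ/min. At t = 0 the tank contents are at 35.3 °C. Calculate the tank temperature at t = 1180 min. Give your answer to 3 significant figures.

Unsteady energy balance on the tank contents: M c_p dT/dt = ṁ c_p (T_in − T) + 190.
Rearrange: dT/dt = (T_ss − T)/τ with τ = M/ṁ = 396.14 min and T_ss = T_in + Q̇/(ṁ c_p) = 46.179 °C.
This is linear first-order; T(t) = T_ss + (T₀ − T_ss) e^(−t/τ).
T(1180) = 46.179 + (-10.879)·e^(−1180/396.14) = 46.179 + (-10.879)·0.050855 = 45.626 °C.

45.6 °C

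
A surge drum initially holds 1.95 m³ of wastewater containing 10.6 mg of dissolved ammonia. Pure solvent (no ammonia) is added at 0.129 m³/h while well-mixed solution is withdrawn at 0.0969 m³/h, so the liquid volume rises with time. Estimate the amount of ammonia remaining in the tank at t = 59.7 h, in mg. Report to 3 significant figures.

1.34 mg

Total volume: dV/dt = Q_in − Q_out = 0.032100 m³/h, so V(t) = 1.95 + 0.032100 t and V(59.7) = 3.8664 m³.
Species balance (pure solvent in): dm/dt = −Q_out · m/V(t).
Separate: dm/m = −Q_out dt/V(t) ⇒ ln(m/m₀) = −(Q_out/(Q_in−Q_out)) ln(V/V₀).
m = m₀ (V₀/V)^(Q_out/(Q_in−Q_out)) = 10.6 × (1.95/3.8664)^(3.0187) = 1.3426 mg.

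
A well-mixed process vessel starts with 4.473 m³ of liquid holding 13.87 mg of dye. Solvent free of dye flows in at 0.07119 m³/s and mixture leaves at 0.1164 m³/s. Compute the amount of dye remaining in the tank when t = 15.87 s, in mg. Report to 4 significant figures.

8.843 mg

Let m(t) be the amount of dye. Volume: V(t) = V₀ + (Q_in − Q_out) t = 4.473 − 0.0452100 t; V(15.87) = 3.75552 m³.
Species balance (pure solvent in): dm/dt = −Q_out · m/V(t).
Separate: dm/m = −Q_out dt/V(t) ⇒ ln(m/m₀) = −(Q_out/(Q_in−Q_out)) ln(V/V₀).
m = m₀ (V₀/V)^(Q_out/(Q_in−Q_out)) = 13.87 × (4.473/3.75552)^(-2.57465) = 8.84271 mg.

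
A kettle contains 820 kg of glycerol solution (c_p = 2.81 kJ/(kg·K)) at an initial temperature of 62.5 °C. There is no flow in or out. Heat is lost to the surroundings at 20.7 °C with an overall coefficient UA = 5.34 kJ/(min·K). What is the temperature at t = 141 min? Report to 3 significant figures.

M c_p dT/dt = −UA(T − T_amb).
dT/dt = (T_ss − T)/τ with T_ss = T_amb = 20.700 °C, τ = M c_p/UA = 820·2.81/5.34 = 431.50 min.
Solution: T(t) = T_ss + (T₀ − T_ss) e^(−t/τ).
T(141) = 20.700 + (41.800)·0.72125 = 50.848 °C.

50.8 °C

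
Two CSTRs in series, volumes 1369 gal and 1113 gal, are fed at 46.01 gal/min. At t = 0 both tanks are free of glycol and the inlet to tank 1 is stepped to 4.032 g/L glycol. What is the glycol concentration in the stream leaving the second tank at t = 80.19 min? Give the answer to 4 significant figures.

3.213 g/L

Time constants: τᵢ = Vᵢ/Q for each well-mixed tank.
τ₁ = 1369/46.01 = 29.7544 min; τ₂ = 1113/46.01 = 24.1904 min.
Tank 1: C₁ = C_in(1 − e^(−t/τ₁)). Tank 2 (τ₁ ≠ τ₂): C₂ = C_in[1 − (τ₁ e^(−t/τ₁) − τ₂ e^(−t/τ₂))/(τ₁ − τ₂)].
At t = 80.19: e^(−t/τ₁) = 0.0675381, e^(−t/τ₂) = 0.0363358.
C₂ = 4.032·[1 − (29.7544·0.0675381 − 24.1904·0.0363358)/(5.56401)] = 4.032·0.796805 = 3.21272 g/L.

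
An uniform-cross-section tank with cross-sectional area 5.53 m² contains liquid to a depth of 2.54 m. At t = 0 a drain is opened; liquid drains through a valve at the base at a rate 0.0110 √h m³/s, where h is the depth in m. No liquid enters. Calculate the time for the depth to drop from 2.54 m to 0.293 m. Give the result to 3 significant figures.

With no inflow, A dh/dt = −0.0110 √h.
∫ h^(−1/2) dh = −(0.0110/A) ∫ dt, giving 2√h = 2√h₀ − (0.0110/A) t.
t = 2A(√h₀ − √h)/0.0110 = 2·5.53·(√2.54 − √0.293)/0.0110
  = 11.060 × (1.5937 − 0.54129) / 0.0110 = 1058.2 s.

1060 s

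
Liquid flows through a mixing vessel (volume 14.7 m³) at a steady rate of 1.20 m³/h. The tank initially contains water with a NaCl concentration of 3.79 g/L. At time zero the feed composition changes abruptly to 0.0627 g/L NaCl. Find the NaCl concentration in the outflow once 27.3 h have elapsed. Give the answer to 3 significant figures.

Mass balance on the solute (V constant): V dC/dt = Q(C_in − C).
Rewrite as dC/dt + C/τ = C_in/τ, τ = V/Q = 12.250 h.
Solution: C(t) = C_in + (C₀ − C_in) e^(−t/τ).
C(27.3) = 0.0627 + (3.79 − 0.0627)·e^(−27.3/12.250) = 0.0627 + (3.7273)·0.10768 = 0.46406 g/L.

0.464 g/L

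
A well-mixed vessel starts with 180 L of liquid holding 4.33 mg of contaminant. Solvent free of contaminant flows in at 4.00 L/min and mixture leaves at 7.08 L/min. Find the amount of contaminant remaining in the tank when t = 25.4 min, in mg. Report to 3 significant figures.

1.17 mg

Total volume: dV/dt = Q_in − Q_out = -3.0800 L/min, so V(t) = 180 − 3.0800 t and V(25.4) = 101.77 L.
No contaminant enters, so dm/dt = −Q_out · (m/V).
dm/m = −Q_out dt/(V₀ − 3.0800 t); integrating gives ln(m/m₀) = −(Q_out/(Q_in−Q_out)) ln(V/V₀).
m = m₀ (V₀/V)^(Q_out/(Q_in−Q_out)) = 4.33 × (180/101.77)^(-2.2987) = 1.1673 mg.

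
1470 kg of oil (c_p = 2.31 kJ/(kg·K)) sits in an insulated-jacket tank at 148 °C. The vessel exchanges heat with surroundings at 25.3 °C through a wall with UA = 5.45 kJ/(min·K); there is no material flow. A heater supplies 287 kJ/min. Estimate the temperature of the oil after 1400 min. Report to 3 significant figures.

Lumped-capacitance energy balance: M c_p dT/dt = UA(T_amb − T) + Q̇.
dT/dt = (T_ss − T)/τ with T_ss = T_amb + Q̇/UA = 25.3 + 287/5.45 = 77.961 °C, τ = M c_p/UA = 1470·2.31/5.45 = 623.06 min.
T approaches T_ss exponentially: T(t) = T_ss + (T₀ − T_ss) e^(−t/τ).
T(1400) = 77.961 + (70.039)·0.10572 = 85.365 °C.

85.4 °C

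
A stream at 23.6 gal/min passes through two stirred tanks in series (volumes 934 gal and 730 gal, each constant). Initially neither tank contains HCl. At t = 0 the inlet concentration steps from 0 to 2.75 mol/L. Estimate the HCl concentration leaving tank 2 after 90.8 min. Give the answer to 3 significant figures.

Time constants: τᵢ = Vᵢ/Q for each well-mixed tank.
τ₁ = 934/23.6 = 39.576 min; τ₂ = 730/23.6 = 30.932 min.
Tank 1: C₁ = C_in(1 − e^(−t/τ₁)). Tank 2 (τ₁ ≠ τ₂): C₂ = C_in[1 − (τ₁ e^(−t/τ₁) − τ₂ e^(−t/τ₂))/(τ₁ − τ₂)].
At t = 90.8: e^(−t/τ₁) = 0.10083, e^(−t/τ₂) = 0.053107.
C₂ = 2.75·[1 − (39.576·0.10083 − 30.932·0.053107)/(8.6441)] = 2.75·0.72839 = 2.0031 mol/L.

2.00 mol/L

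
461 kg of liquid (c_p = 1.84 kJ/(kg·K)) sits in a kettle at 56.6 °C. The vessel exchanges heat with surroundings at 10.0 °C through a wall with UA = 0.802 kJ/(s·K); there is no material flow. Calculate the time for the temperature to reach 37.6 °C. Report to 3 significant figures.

554 s

Heat balance on the well-mixed liquid: M c_p dT/dt = −UA(T − T_amb).
τ = M c_p/UA = 1057.7 s; T_ss = T_amb = 10.000 °C.
T(t) = T_ss + (T₀ − T_ss)e^(−t/τ); set T = 37.6:
t = −τ ln[(T − T_ss)/(T₀ − T_ss)] = −1057.7 · ln(0.59227) = 553.98 s.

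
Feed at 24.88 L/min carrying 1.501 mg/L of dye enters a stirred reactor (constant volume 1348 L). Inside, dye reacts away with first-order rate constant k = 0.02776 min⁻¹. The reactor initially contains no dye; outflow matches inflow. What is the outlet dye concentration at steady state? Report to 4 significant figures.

Species balance: V dC/dt = Q C_in − Q C − k V C.
At steady state: 0 = Q C_in − (Q + kV) C_ss, so C_ss = Q C_in/(Q + kV).
C_ss = 24.88·1.501/(24.88 + 0.02776·1348) = 37.3449/62.3005 = 0.599432 mg/L.

0.5994 mg/L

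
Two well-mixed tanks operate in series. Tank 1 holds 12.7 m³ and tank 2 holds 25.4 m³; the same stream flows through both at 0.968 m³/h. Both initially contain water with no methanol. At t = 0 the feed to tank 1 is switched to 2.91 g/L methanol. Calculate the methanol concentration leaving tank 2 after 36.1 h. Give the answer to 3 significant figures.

1.63 g/L

Species balance on tank i: dCᵢ/dt = (Cᵢ₋₁ − Cᵢ)/τᵢ with τᵢ = Vᵢ/Q.
τ₁ = 12.7/0.968 = 13.120 h; τ₂ = 25.4/0.968 = 26.240 h.
Solving the cascade with C₁(0)=C₂(0)=0 gives C₂(t) = C_in[1 − (τ₁ e^(−t/τ₁) − τ₂ e^(−t/τ₂))/(τ₁ − τ₂)].
At t = 36.1: e^(−t/τ₁) = 0.063828, e^(−t/τ₂) = 0.25264.
C₂ = 2.91·[1 − (13.120·0.063828 − 26.240·0.25264)/(-13.120)] = 2.91·0.55854 = 1.6254 g/L.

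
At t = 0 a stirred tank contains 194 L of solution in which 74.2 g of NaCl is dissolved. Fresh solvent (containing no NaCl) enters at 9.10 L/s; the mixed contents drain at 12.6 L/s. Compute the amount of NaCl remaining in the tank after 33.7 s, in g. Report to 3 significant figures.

2.55 g

Total volume: dV/dt = Q_in − Q_out = -3.5000 L/s, so V(t) = 194 − 3.5000 t and V(33.7) = 76.050 L.
No NaCl enters, so dm/dt = −Q_out · (m/V).
dm/m = −Q_out dt/(V₀ − 3.5000 t); integrating gives ln(m/m₀) = −(Q_out/(Q_in−Q_out)) ln(V/V₀).
m = m₀ (V₀/V)^(Q_out/(Q_in−Q_out)) = 74.2 × (194/76.050)^(-3.6000) = 2.5484 g.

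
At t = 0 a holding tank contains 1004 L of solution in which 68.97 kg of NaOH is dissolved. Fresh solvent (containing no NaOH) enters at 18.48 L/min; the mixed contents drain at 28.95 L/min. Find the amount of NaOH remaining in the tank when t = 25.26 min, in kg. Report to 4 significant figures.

29.62 kg

Total volume: dV/dt = Q_in − Q_out = -10.4700 L/min, so V(t) = 1004 − 10.4700 t and V(25.26) = 739.528 L.
Species balance (pure solvent in): dm/dt = −Q_out · m/V(t).
dm/m = −Q_out dt/(V₀ − 10.4700 t); integrating gives ln(m/m₀) = −(Q_out/(Q_in−Q_out)) ln(V/V₀).
m = m₀ (V₀/V)^(Q_out/(Q_in−Q_out)) = 68.97 × (1004/739.528)^(-2.76504) = 29.6156 kg.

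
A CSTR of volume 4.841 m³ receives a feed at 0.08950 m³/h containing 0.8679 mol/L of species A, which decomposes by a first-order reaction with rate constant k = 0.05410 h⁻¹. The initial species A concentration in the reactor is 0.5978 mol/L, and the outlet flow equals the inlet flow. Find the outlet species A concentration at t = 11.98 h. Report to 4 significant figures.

Species balance: V dC/dt = Q C_in − Q C − k V C.
This is linear with rate a = Q/V + k = 0.0725879 h⁻¹.
C_ss = Q C_in/(Q + kV) = 0.221051 mol/L; C(t) = C_ss + (C₀ − C_ss) e^(−a t).
C(11.98) = 0.221051 + (0.376749)·e^(−0.0725879·11.98) = 0.221051 + (0.376749)·0.419118 = 0.378953 mol/L.

0.3790 mol/L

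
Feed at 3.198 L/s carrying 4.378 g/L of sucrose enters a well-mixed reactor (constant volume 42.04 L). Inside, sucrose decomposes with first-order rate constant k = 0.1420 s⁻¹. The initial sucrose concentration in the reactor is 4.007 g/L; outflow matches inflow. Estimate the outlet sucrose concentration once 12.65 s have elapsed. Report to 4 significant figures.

1.684 g/L

Accumulation = in − out − consumed: V dC/dt = Q C_in − Q C − k V C.
dC/dt = (Q/V) C_in − (Q/V + k) C; effective rate a = Q/V + k = 0.0760704 + 0.1420 = 0.218070 s⁻¹.
C_ss = Q C_in/(Q + kV) = 1.52720 g/L; C(t) = C_ss + (C₀ − C_ss) e^(−a t).
C(12.65) = 1.52720 + (2.47980)·e^(−0.218070·12.65) = 1.52720 + (2.47980)·0.0633810 = 1.68437 g/L.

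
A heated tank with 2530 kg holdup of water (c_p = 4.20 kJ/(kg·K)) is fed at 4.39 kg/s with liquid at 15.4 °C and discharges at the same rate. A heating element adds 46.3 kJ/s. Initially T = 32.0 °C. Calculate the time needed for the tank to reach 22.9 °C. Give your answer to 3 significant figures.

Unsteady energy balance on the tank contents: M c_p dT/dt = ṁ c_p (T_in − T) + 46.3.
τ = M/ṁ = 576.31 s; T_ss = T_in + Q̇/(ṁ c_p) = 17.911 °C.
T(t) = T_ss + (T₀ − T_ss) e^(−t/τ). Set T = 22.9:
e^(−t/τ) = (22.9 − 17.911)/(32.0 − 17.911) = 0.35410
t = −576.31 · ln(0.35410) = 598.31 s.

598 s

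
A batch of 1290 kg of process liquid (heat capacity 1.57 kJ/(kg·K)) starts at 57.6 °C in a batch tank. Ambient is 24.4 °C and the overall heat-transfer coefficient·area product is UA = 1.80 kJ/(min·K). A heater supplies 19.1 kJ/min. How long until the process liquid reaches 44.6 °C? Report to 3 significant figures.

Lumped-capacitance energy balance: M c_p dT/dt = UA(T_amb − T) + Q̇.
τ = M c_p/UA = 1125.2 min; T_ss = T_amb + Q̇/UA = 24.4 + 19.1/1.80 = 35.011 °C.
T(t) = T_ss + (T₀ − T_ss)e^(−t/τ); set T = 44.6:
t = −τ ln[(T − T_ss)/(T₀ − T_ss)] = −1125.2 · ln(0.42450) = 964.10 min.

964 min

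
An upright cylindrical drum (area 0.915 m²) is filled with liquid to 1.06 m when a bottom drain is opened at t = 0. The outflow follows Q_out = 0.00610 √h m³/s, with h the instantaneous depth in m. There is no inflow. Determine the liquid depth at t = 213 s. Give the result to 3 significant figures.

0.102 m

A dh/dt = −Q_out = −0.00610 √h.
This is separable: 2 d(√h)/dt = −0.00610/A, so √h = √h₀ − (0.00610/(2A)) t.
√h = √1.06 − 0.00610·213/(2·0.915) = 1.0296 − 0.71000 = 0.31956.
h = 0.31956² = 0.10212 m.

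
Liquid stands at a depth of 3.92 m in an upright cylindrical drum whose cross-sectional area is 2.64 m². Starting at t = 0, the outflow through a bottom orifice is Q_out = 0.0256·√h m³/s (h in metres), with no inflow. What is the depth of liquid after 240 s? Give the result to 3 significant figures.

A dh/dt = −Q_out = −0.0256 √h.
This is separable: 2 d(√h)/dt = −0.0256/A, so √h = √h₀ − (0.0256/(2A)) t.
√h = √3.92 − 0.0256·240/(2·2.64) = 1.9799 − 1.1636 = 0.81626.
h = 0.81626² = 0.66628 m.

0.666 m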